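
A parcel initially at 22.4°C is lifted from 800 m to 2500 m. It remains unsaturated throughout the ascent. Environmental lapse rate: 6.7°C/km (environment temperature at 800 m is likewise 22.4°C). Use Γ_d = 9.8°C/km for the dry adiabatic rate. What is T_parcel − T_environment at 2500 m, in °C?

-5.27°C (parcel cooler than environment)

Parcel:
  From 800 m to 2500 m (dry): cools by 9.8 × 1.7 = 16.66°C, giving 5.74°C.
Environment:
  From 800 m to 2500 m (environment): cools by 6.7 × 1.7 = 11.39°C, giving 11.01°C.
T_parcel − T_env = 5.74 − 11.01 = -5.27°C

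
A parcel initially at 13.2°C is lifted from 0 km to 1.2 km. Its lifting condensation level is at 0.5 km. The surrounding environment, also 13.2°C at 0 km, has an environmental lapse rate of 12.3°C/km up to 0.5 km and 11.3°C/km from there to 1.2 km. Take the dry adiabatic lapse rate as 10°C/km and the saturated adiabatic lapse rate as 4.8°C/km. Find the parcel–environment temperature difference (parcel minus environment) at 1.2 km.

+5.7°C (parcel warmer than environment)

Parcel:
  From 0 m to 500 m (dry): cools by 10 × 0.5 = 5°C, giving 8.2°C.
  From 500 m to 1200 m (saturated): cools by 4.8 × 0.7 = 3.36°C, giving 4.84°C.
Environment:
  From 0 m to 500 m (environment, lower layer): cools by 12.3 × 0.5 = 6.15°C, giving 7.05°C.
  From 500 m to 1200 m (environment, upper layer): cools by 11.3 × 0.7 = 7.91°C, giving -0.86°C.
T_parcel − T_env = 4.84 − (-0.86) = +5.7°C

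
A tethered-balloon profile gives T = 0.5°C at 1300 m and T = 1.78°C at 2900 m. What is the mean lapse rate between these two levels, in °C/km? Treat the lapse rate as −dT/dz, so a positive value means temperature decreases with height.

Γ = −ΔT/Δz = (0.5 − 1.78) / (2900 − 1300) m
  = -1.28°C / 1.6 km = -0.8°C/km

-0.8°C/km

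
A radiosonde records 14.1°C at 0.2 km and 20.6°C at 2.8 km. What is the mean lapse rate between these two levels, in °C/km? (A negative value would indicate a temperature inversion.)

Γ = −ΔT/Δz = (14.1 − 20.6) / (2800 − 200) m
  = -6.5°C / 2.6 km = -2.5°C/km

-2.5°C/km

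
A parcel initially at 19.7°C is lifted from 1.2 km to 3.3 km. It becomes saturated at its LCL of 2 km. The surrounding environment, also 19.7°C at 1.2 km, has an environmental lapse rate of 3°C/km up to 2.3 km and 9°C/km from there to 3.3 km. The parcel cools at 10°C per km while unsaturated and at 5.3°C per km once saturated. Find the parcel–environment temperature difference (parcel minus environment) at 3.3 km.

Parcel:
  Dry to 2000 m: -10 × 0.8 km = -8°C, so T = 11.7°C.
  Saturated to 3300 m: -5.3 × 1.3 km = -6.89°C, so T = 4.81°C.
Environment:
  Environment, lower layer to 2300 m: -3 × 1.1 km = -3.3°C, so T = 16.4°C.
  Environment, upper layer to 3300 m: -9 × 1 km = -9°C, so T = 7.4°C.
T_parcel − T_env = 4.81 − 7.4 = -2.59°C

-2.59°C (parcel cooler than environment)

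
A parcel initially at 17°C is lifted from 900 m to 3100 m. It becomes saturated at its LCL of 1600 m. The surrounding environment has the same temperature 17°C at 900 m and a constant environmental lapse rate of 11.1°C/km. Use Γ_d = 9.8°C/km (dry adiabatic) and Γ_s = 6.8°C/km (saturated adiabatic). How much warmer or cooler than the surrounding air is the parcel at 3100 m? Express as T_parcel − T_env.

+7.36°C (parcel warmer than environment)

Parcel:
  From 900 m to 1600 m (dry): cools by 9.8 × 0.7 = 6.86°C, giving 10.14°C.
  From 1600 m to 3100 m (saturated): cools by 6.8 × 1.5 = 10.2°C, giving -0.06°C.
Environment:
  From 900 m to 3100 m (environment): cools by 11.1 × 2.2 = 24.42°C, giving -7.42°C.
T_parcel − T_env = -0.06 − (-7.42) = +7.36°C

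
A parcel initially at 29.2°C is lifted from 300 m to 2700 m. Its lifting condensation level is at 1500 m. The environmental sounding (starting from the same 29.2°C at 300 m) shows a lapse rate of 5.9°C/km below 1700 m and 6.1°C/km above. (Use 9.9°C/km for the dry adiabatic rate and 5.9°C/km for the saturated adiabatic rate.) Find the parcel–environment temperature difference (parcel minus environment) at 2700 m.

Parcel:
  Dry to 1500 m: -9.9 × 1.2 km = -11.88°C, so T = 17.32°C.
  Saturated to 2700 m: -5.9 × 1.2 km = -7.08°C, so T = 10.24°C.
Environment:
  Environment, lower layer to 1700 m: -5.9 × 1.4 km = -8.26°C, so T = 20.94°C.
  Environment, upper layer to 2700 m: -6.1 × 1 km = -6.1°C, so T = 14.84°C.
T_parcel − T_env = 10.24 − 14.84 = -4.6°C

-4.6°C (parcel cooler than environment)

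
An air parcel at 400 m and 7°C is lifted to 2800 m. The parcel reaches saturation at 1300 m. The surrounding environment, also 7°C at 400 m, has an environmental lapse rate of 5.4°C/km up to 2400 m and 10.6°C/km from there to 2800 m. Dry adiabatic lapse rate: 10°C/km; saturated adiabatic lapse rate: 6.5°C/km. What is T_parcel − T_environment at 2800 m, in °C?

Parcel:
  Dry to 1300 m: -10 × 0.9 km = -9°C, so T = -2°C.
  Saturated to 2800 m: -6.5 × 1.5 km = -9.75°C, so T = -11.75°C.
Environment:
  Environment, lower layer to 2400 m: -5.4 × 2 km = -10.8°C, so T = -3.8°C.
  Environment, upper layer to 2800 m: -10.6 × 0.4 km = -4.24°C, so T = -8.04°C.
T_parcel − T_env = -11.75 − (-8.04) = -3.71°C

-3.71°C (parcel cooler than environment)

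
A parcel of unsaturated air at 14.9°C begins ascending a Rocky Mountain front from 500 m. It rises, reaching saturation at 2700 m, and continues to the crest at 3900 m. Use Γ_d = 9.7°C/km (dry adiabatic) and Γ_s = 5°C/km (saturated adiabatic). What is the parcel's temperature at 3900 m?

500–2700 m, dry: Δz = 2.2 km ⇒ ΔT = -21.34°C; T = -6.44°C
2700–3900 m, saturated: Δz = 1.2 km ⇒ ΔT = -6°C; T = -12.44°C

-12.44°C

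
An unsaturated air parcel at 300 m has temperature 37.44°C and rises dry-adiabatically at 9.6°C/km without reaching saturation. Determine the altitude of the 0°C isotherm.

Height above start = (37.44 − 0) / 9.6 = 3.9 km
Altitude = 300 m + 3900 m = 4200 m

4200 m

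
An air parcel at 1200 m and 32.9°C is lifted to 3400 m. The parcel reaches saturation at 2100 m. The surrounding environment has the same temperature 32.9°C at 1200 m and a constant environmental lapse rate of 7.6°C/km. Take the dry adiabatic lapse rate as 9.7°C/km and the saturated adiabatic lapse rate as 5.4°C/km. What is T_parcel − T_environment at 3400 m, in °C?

+0.97°C (parcel warmer than environment)

Parcel:
  1200 → 2100 m (dry, 9.7°C/km): ΔT = -9.7 × 0.9 = -8.73°C → T = 24.17°C
  2100 → 3400 m (saturated, 5.4°C/km): ΔT = -5.4 × 1.3 = -7.02°C → T = 17.15°C
Environment:
  1200 → 3400 m (environment, 7.6°C/km): ΔT = -7.6 × 2.2 = -16.72°C → T = 16.18°C
T_parcel − T_env = 17.15 − 16.18 = +0.97°C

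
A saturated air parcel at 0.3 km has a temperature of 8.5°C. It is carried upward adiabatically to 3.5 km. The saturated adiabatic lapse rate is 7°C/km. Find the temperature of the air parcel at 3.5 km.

Saturated adiabatic to 3500 m: -7 × 3.2 km = -22.4°C, so T = -13.9°C.

-13.9°C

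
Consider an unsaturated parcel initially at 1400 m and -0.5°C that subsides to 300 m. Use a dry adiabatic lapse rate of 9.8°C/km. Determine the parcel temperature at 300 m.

10.28°C

Dry adiabatic to 300 m: +9.8 × 1.1 km = +10.78°C, so T = 10.28°C.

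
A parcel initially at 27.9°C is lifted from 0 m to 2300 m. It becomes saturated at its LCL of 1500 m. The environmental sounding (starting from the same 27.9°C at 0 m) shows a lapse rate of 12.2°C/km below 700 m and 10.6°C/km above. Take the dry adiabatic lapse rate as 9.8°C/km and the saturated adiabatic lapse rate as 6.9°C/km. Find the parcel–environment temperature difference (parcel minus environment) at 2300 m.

Parcel:
  From 0 m to 1500 m (dry): cools by 9.8 × 1.5 = 14.7°C, giving 13.2°C.
  From 1500 m to 2300 m (saturated): cools by 6.9 × 0.8 = 5.52°C, giving 7.68°C.
Environment:
  From 0 m to 700 m (environment, lower layer): cools by 12.2 × 0.7 = 8.54°C, giving 19.36°C.
  From 700 m to 2300 m (environment, upper layer): cools by 10.6 × 1.6 = 16.96°C, giving 2.4°C.
T_parcel − T_env = 7.68 − 2.4 = +5.28°C

+5.28°C (parcel warmer than environment)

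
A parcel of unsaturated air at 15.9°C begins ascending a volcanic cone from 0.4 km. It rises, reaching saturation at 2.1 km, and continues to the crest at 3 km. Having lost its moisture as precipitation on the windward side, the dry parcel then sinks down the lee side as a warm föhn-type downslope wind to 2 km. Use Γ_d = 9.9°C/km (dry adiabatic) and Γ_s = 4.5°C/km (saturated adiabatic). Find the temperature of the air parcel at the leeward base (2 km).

4.92°C

400–2100 m, dry: Δz = 1.7 km ⇒ ΔT = -16.83°C; T = -0.93°C
2100–3000 m, saturated: Δz = 0.9 km ⇒ ΔT = -4.05°C; T = -4.98°C
3000–2000 m, dry descent: Δz = 1 km ⇒ ΔT = +9.9°C; T = 4.92°C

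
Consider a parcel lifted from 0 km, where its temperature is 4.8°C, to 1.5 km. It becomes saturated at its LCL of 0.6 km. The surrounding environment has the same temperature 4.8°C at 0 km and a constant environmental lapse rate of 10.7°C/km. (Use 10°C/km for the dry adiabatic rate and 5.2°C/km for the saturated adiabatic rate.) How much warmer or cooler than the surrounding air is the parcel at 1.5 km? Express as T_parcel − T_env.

+5.37°C (parcel warmer than environment)

Parcel:
  From 0 m to 600 m (dry): cools by 10 × 0.6 = 6°C, giving -1.2°C.
  From 600 m to 1500 m (saturated): cools by 5.2 × 0.9 = 4.68°C, giving -5.88°C.
Environment:
  From 0 m to 1500 m (environment): cools by 10.7 × 1.5 = 16.05°C, giving -11.25°C.
T_parcel − T_env = -5.88 − (-11.25) = +5.37°C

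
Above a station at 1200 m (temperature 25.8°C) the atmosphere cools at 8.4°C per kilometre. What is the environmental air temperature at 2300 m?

16.56°C

1200–2300 m, environmental: Δz = 1.1 km ⇒ ΔT = -9.24°C; T = 16.56°C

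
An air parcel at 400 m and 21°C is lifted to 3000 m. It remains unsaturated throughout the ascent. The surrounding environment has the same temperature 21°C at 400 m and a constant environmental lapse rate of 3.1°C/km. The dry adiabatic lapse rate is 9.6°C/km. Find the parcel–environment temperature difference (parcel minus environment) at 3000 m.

Parcel:
  From 400 m to 3000 m (dry): cools by 9.6 × 2.6 = 24.96°C, giving -3.96°C.
Environment:
  From 400 m to 3000 m (environment): cools by 3.1 × 2.6 = 8.06°C, giving 12.94°C.
T_parcel − T_env = -3.96 − 12.94 = -16.9°C

-16.9°C (parcel cooler than environment)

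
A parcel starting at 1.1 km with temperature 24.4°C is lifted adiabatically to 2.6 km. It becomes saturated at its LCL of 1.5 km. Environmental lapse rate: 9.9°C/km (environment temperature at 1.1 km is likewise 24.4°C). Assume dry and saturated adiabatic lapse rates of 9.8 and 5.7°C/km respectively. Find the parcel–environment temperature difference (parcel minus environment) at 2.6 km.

+4.66°C (parcel warmer than environment)

Parcel:
  1100 → 1500 m (dry, 9.8°C/km): ΔT = -9.8 × 0.4 = -3.92°C → T = 20.48°C
  1500 → 2600 m (saturated, 5.7°C/km): ΔT = -5.7 × 1.1 = -6.27°C → T = 14.21°C
Environment:
  1100 → 2600 m (environment, 9.9°C/km): ΔT = -9.9 × 1.5 = -14.85°C → T = 9.55°C
T_parcel − T_env = 14.21 − 9.55 = +4.66°C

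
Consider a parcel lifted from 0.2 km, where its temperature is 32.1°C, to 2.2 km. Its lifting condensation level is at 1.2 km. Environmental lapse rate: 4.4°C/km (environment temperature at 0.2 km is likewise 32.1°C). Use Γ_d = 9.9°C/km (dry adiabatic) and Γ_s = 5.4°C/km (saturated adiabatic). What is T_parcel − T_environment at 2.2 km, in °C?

Parcel:
  200–1200 m, dry: Δz = 1 km ⇒ ΔT = -9.9°C; T = 22.2°C
  1200–2200 m, saturated: Δz = 1 km ⇒ ΔT = -5.4°C; T = 16.8°C
Environment:
  200–2200 m, environment: Δz = 2 km ⇒ ΔT = -8.8°C; T = 23.3°C
T_parcel − T_env = 16.8 − 23.3 = -6.5°C

-6.5°C (parcel cooler than environment)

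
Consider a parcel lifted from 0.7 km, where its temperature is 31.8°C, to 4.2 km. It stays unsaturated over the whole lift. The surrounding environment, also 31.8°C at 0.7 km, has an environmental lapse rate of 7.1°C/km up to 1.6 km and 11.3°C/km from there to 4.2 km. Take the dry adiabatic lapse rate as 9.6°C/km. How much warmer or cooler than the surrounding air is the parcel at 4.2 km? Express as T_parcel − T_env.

Parcel:
  700 → 4200 m (dry, 9.6°C/km): ΔT = -9.6 × 3.5 = -33.6°C → T = -1.8°C
Environment:
  700 → 1600 m (environment, lower layer, 7.1°C/km): ΔT = -7.1 × 0.9 = -6.39°C → T = 25.41°C
  1600 → 4200 m (environment, upper layer, 11.3°C/km): ΔT = -11.3 × 2.6 = -29.38°C → T = -3.97°C
T_parcel − T_env = -1.8 − (-3.97) = +2.17°C

+2.17°C (parcel warmer than environment)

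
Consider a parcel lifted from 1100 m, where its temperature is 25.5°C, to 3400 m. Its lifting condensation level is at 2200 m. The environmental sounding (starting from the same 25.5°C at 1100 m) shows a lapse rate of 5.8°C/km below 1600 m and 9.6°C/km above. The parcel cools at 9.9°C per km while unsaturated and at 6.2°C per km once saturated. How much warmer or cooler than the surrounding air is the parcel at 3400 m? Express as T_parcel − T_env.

+1.85°C (parcel warmer than environment)

Parcel:
  From 1100 m to 2200 m (dry): cools by 9.9 × 1.1 = 10.89°C, giving 14.61°C.
  From 2200 m to 3400 m (saturated): cools by 6.2 × 1.2 = 7.44°C, giving 7.17°C.
Environment:
  From 1100 m to 1600 m (environment, lower layer): cools by 5.8 × 0.5 = 2.9°C, giving 22.6°C.
  From 1600 m to 3400 m (environment, upper layer): cools by 9.6 × 1.8 = 17.28°C, giving 5.32°C.
T_parcel − T_env = 7.17 − 5.32 = +1.85°C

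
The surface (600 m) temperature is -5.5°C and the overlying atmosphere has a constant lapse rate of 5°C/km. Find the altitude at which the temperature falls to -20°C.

Height above start = (-5.5 − (-20)) / 5 = 2.9 km
Altitude = 600 m + 2900 m = 3500 m

3500 m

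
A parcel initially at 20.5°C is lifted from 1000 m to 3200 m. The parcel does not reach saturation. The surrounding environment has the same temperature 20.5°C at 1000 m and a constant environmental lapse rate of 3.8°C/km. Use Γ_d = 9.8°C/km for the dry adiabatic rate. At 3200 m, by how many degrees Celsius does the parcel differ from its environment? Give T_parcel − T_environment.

Parcel:
  Dry to 3200 m: -9.8 × 2.2 km = -21.56°C, so T = -1.06°C.
Environment:
  Environment to 3200 m: -3.8 × 2.2 km = -8.36°C, so T = 12.14°C.
T_parcel − T_env = -1.06 − 12.14 = -13.2°C

-13.2°C (parcel cooler than environment)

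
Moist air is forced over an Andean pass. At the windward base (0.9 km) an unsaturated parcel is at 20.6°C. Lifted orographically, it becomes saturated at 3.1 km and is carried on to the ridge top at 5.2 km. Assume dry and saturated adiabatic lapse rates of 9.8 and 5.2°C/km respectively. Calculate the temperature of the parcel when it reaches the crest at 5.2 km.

-11.88°C

Dry to 3100 m: -9.8 × 2.2 km = -21.56°C, so T = -0.96°C.
Saturated to 5200 m: -5.2 × 2.1 km = -10.92°C, so T = -11.88°C.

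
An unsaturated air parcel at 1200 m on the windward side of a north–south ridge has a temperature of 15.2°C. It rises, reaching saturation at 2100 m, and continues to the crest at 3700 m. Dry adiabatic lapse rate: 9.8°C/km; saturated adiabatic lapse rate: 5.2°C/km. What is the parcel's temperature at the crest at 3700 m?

From 1200 m to 2100 m (dry): cools by 9.8 × 0.9 = 8.82°C, giving 6.38°C.
From 2100 m to 3700 m (saturated): cools by 5.2 × 1.6 = 8.32°C, giving -1.94°C.

-1.94°C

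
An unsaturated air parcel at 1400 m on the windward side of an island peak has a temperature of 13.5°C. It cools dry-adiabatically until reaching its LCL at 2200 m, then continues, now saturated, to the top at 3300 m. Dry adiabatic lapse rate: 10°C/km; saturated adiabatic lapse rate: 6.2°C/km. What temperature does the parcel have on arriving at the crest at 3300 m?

1400–2200 m, dry: Δz = 0.8 km ⇒ ΔT = -8°C; T = 5.5°C
2200–3300 m, saturated: Δz = 1.1 km ⇒ ΔT = -6.82°C; T = -1.32°C

-1.32°C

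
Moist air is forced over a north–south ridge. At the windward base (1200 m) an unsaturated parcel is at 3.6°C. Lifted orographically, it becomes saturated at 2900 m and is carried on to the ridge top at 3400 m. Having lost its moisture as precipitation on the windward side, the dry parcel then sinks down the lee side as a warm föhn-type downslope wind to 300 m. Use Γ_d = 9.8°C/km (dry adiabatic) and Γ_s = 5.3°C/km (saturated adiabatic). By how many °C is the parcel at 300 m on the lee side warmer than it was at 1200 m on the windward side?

+11.07°C

Dry to 2900 m: -9.8 × 1.7 km = -16.66°C, so T = -13.06°C.
Saturated to 3400 m: -5.3 × 0.5 km = -2.65°C, so T = -15.71°C.
Dry descent to 300 m: +9.8 × 3.1 km = +30.38°C, so T = 14.67°C.
Net change vs windward start: 14.67 − 3.6 = +11.07°C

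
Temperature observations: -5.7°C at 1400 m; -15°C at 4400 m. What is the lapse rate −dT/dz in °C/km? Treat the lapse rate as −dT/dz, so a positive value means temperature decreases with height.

Γ = −ΔT/Δz = (-5.7 − (-15)) / (4400 − 1400) m
  = 9.3°C / 3 km = 3.1°C/km

3.1°C/km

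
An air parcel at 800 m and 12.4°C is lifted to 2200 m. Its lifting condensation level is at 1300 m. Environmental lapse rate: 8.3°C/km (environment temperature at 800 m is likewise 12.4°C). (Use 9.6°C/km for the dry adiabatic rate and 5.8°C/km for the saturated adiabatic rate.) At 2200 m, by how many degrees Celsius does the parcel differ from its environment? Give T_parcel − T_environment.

+1.6°C (parcel warmer than environment)

Parcel:
  800–1300 m, dry: Δz = 0.5 km ⇒ ΔT = -4.8°C; T = 7.6°C
  1300–2200 m, saturated: Δz = 0.9 km ⇒ ΔT = -5.22°C; T = 2.38°C
Environment:
  800–2200 m, environment: Δz = 1.4 km ⇒ ΔT = -11.62°C; T = 0.78°C
T_parcel − T_env = 2.38 − 0.78 = +1.6°C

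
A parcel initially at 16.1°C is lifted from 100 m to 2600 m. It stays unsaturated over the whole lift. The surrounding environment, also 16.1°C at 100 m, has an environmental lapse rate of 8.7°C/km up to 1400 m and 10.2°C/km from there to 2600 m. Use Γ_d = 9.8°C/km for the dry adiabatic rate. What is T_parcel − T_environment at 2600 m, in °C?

-0.95°C (parcel cooler than environment)

Parcel:
  Dry to 2600 m: -9.8 × 2.5 km = -24.5°C, so T = -8.4°C.
Environment:
  Environment, lower layer to 1400 m: -8.7 × 1.3 km = -11.31°C, so T = 4.79°C.
  Environment, upper layer to 2600 m: -10.2 × 1.2 km = -12.24°C, so T = -7.45°C.
T_parcel − T_env = -8.4 − (-7.45) = -0.95°C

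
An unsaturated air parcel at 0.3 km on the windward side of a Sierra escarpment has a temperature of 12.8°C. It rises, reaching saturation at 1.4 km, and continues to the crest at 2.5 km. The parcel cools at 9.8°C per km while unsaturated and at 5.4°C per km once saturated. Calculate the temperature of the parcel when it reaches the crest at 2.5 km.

-3.92°C

From 300 m to 1400 m (dry): cools by 9.8 × 1.1 = 10.78°C, giving 2.02°C.
From 1400 m to 2500 m (saturated): cools by 5.4 × 1.1 = 5.94°C, giving -3.92°C.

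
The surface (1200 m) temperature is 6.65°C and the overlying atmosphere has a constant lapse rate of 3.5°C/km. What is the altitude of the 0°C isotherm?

Height above start = (6.65 − 0) / 3.5 = 1.9 km
Altitude = 1200 m + 1900 m = 3100 m

3100 m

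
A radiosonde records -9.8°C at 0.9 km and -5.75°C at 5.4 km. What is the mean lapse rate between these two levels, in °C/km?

-0.9°C/km

Γ = −ΔT/Δz = (-9.8 − (-5.75)) / (5400 − 900) m
  = -4.05°C / 4.5 km = -0.9°C/km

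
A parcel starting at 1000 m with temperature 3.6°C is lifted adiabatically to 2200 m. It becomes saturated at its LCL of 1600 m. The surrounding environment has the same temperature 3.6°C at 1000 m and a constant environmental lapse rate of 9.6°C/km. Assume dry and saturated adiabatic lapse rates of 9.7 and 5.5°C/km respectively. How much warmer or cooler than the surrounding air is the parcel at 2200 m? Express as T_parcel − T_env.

Parcel:
  From 1000 m to 1600 m (dry): cools by 9.7 × 0.6 = 5.82°C, giving -2.22°C.
  From 1600 m to 2200 m (saturated): cools by 5.5 × 0.6 = 3.3°C, giving -5.52°C.
Environment:
  From 1000 m to 2200 m (environment): cools by 9.6 × 1.2 = 11.52°C, giving -7.92°C.
T_parcel − T_env = -5.52 − (-7.92) = +2.4°C

+2.4°C (parcel warmer than environment)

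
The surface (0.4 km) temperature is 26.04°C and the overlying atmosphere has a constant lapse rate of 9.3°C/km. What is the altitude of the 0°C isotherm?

3.2 km

Height above start = (26.04 − 0) / 9.3 = 2.8 km
Altitude = 400 m + 2800 m = 3200 m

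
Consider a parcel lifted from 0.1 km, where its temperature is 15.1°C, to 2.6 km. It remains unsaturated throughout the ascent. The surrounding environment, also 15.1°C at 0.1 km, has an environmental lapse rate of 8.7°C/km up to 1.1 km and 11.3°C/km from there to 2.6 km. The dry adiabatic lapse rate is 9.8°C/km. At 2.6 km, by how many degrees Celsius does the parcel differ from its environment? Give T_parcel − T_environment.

Parcel:
  From 100 m to 2600 m (dry): cools by 9.8 × 2.5 = 24.5°C, giving -9.4°C.
Environment:
  From 100 m to 1100 m (environment, lower layer): cools by 8.7 × 1 = 8.7°C, giving 6.4°C.
  From 1100 m to 2600 m (environment, upper layer): cools by 11.3 × 1.5 = 16.95°C, giving -10.55°C.
T_parcel − T_env = -9.4 − (-10.55) = +1.15°C

+1.15°C (parcel warmer than environment)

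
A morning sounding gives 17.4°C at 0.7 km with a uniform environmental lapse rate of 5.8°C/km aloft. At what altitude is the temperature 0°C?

Height above start = (17.4 − 0) / 5.8 = 3 km
Altitude = 700 m + 3000 m = 3700 m

3.7 km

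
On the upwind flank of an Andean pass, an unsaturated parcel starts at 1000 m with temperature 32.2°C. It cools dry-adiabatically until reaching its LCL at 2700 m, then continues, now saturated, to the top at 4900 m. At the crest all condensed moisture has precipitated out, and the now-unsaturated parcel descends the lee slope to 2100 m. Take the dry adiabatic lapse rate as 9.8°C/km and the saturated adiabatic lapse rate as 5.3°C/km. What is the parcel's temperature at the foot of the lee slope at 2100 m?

Dry to 2700 m: -9.8 × 1.7 km = -16.66°C, so T = 15.54°C.
Saturated to 4900 m: -5.3 × 2.2 km = -11.66°C, so T = 3.88°C.
Dry descent to 2100 m: +9.8 × 2.8 km = +27.44°C, so T = 31.32°C.

31.32°C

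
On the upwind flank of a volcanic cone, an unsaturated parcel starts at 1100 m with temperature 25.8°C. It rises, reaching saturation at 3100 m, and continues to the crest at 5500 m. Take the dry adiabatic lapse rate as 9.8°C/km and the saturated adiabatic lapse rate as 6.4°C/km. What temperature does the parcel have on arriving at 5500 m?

-9.16°C

1100 → 3100 m (dry, 9.8°C/km): ΔT = -9.8 × 2 = -19.6°C → T = 6.2°C
3100 → 5500 m (saturated, 6.4°C/km): ΔT = -6.4 × 2.4 = -15.36°C → T = -9.16°C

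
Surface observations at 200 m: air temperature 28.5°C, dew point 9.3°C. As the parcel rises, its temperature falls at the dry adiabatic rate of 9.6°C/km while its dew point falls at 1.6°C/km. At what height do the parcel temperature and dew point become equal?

2600 m

T and T_d converge at 9.6 − 1.6 = 8°C per km
Height above start = (28.5 − 9.3) / 8 = 2.4 km
LCL altitude = 200 m + 2400 m = 2600 m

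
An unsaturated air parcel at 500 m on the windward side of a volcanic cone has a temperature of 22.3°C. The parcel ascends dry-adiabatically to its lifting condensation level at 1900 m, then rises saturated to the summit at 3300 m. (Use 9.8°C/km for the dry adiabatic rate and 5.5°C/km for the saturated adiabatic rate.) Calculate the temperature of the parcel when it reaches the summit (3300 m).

0.88°C

Dry to 1900 m: -9.8 × 1.4 km = -13.72°C, so T = 8.58°C.
Saturated to 3300 m: -5.5 × 1.4 km = -7.7°C, so T = 0.88°C.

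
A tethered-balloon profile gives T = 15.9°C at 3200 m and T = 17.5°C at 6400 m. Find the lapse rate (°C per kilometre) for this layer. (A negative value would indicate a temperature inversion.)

-0.5°C/km

Γ = −ΔT/Δz = (15.9 − 17.5) / (6400 − 3200) m
  = -1.6°C / 3.2 km = -0.5°C/km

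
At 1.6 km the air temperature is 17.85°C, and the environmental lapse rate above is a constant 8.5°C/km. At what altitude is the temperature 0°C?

3.7 km

Height above start = (17.85 − 0) / 8.5 = 2.1 km
Altitude = 1600 m + 2100 m = 3700 m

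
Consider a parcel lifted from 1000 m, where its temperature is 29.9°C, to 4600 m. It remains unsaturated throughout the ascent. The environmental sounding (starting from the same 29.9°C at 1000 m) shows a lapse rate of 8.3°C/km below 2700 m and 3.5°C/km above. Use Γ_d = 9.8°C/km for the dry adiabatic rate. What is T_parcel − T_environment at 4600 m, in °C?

-14.52°C (parcel cooler than environment)

Parcel:
  1000–4600 m, dry: Δz = 3.6 km ⇒ ΔT = -35.28°C; T = -5.38°C
Environment:
  1000–2700 m, environment, lower layer: Δz = 1.7 km ⇒ ΔT = -14.11°C; T = 15.79°C
  2700–4600 m, environment, upper layer: Δz = 1.9 km ⇒ ΔT = -6.65°C; T = 9.14°C
T_parcel − T_env = -5.38 − 9.14 = -14.52°C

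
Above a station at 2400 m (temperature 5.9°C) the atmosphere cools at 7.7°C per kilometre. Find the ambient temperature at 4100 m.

2400 → 4100 m (environmental, 7.7°C/km): ΔT = -7.7 × 1.7 = -13.09°C → T = -7.19°C

-7.19°C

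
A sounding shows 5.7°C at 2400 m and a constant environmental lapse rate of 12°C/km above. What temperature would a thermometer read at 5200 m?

-27.9°C

Environmental to 5200 m: -12 × 2.8 km = -33.6°C, so T = -27.9°C.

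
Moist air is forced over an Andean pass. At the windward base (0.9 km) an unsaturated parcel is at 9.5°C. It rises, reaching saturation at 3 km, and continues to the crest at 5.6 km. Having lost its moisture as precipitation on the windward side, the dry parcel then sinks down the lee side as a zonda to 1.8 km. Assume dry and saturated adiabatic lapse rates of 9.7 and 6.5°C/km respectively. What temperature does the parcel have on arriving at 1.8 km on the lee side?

900–3000 m, dry: Δz = 2.1 km ⇒ ΔT = -20.37°C; T = -10.87°C
3000–5600 m, saturated: Δz = 2.6 km ⇒ ΔT = -16.9°C; T = -27.77°C
5600–1800 m, dry descent: Δz = 3.8 km ⇒ ΔT = +36.86°C; T = 9.09°C

9.09°C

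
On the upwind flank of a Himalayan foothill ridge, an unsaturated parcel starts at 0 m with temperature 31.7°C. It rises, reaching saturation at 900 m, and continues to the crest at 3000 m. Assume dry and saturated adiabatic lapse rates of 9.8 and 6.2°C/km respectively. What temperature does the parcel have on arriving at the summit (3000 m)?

9.86°C

Dry to 900 m: -9.8 × 0.9 km = -8.82°C, so T = 22.88°C.
Saturated to 3000 m: -6.2 × 2.1 km = -13.02°C, so T = 9.86°C.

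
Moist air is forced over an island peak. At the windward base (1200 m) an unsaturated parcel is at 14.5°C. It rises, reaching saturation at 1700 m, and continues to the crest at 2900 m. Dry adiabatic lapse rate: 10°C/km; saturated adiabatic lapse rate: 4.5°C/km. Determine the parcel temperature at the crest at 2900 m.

4.1°C

From 1200 m to 1700 m (dry): cools by 10 × 0.5 = 5°C, giving 9.5°C.
From 1700 m to 2900 m (saturated): cools by 4.5 × 1.2 = 5.4°C, giving 4.1°C.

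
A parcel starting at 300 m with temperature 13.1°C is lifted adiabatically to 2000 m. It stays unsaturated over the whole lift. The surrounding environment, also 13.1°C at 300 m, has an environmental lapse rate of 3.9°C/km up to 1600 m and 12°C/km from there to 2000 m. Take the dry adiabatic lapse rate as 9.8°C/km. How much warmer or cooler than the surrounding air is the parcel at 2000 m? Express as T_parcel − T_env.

Parcel:
  From 300 m to 2000 m (dry): cools by 9.8 × 1.7 = 16.66°C, giving -3.56°C.
Environment:
  From 300 m to 1600 m (environment, lower layer): cools by 3.9 × 1.3 = 5.07°C, giving 8.03°C.
  From 1600 m to 2000 m (environment, upper layer): cools by 12 × 0.4 = 4.8°C, giving 3.23°C.
T_parcel − T_env = -3.56 − 3.23 = -6.79°C

-6.79°C (parcel cooler than environment)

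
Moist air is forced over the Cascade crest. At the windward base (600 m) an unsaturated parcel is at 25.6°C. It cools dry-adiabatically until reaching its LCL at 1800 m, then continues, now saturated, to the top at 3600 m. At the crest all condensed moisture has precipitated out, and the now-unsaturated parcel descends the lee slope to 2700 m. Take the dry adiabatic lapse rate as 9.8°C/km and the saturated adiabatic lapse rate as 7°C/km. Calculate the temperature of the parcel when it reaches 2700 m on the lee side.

10.06°C

Dry to 1800 m: -9.8 × 1.2 km = -11.76°C, so T = 13.84°C.
Saturated to 3600 m: -7 × 1.8 km = -12.6°C, so T = 1.24°C.
Dry descent to 2700 m: +9.8 × 0.9 km = +8.82°C, so T = 10.06°C.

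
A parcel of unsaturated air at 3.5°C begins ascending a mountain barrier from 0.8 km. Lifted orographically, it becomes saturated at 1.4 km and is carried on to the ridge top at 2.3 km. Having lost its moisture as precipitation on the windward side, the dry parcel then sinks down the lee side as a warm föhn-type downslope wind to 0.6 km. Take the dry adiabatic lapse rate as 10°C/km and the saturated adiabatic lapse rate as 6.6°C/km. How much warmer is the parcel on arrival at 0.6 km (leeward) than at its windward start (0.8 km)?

+5.06°C

800 → 1400 m (dry, 10°C/km): ΔT = -10 × 0.6 = -6°C → T = -2.5°C
1400 → 2300 m (saturated, 6.6°C/km): ΔT = -6.6 × 0.9 = -5.94°C → T = -8.44°C
2300 → 600 m (dry descent, 10°C/km): ΔT = +10 × 1.7 = +17°C → T = 8.56°C
Net change vs windward start: 8.56 − 3.5 = +5.06°C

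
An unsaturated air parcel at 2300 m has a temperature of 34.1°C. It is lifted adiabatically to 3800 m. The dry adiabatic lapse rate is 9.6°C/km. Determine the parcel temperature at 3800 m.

2300–3800 m, dry adiabatic: Δz = 1.5 km ⇒ ΔT = -14.4°C; T = 19.7°C

19.7°C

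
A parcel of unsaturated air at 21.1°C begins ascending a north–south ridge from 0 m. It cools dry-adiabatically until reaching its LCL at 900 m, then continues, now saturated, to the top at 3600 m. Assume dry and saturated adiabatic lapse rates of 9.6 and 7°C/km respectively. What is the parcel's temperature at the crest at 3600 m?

From 0 m to 900 m (dry): cools by 9.6 × 0.9 = 8.64°C, giving 12.46°C.
From 900 m to 3600 m (saturated): cools by 7 × 2.7 = 18.9°C, giving -6.44°C.

-6.44°C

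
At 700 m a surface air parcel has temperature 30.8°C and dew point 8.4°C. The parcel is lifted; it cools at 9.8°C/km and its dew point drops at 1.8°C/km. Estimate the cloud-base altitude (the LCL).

3500 m

T and T_d converge at 9.8 − 1.8 = 8°C per km
Height above start = (30.8 − 8.4) / 8 = 2.8 km
LCL altitude = 700 m + 2800 m = 3500 m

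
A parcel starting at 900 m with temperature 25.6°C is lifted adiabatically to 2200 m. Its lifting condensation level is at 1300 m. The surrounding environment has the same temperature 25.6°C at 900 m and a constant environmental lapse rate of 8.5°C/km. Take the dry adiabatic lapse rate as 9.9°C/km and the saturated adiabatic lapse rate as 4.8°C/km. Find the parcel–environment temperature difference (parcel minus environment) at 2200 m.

+2.77°C (parcel warmer than environment)

Parcel:
  900 → 1300 m (dry, 9.9°C/km): ΔT = -9.9 × 0.4 = -3.96°C → T = 21.64°C
  1300 → 2200 m (saturated, 4.8°C/km): ΔT = -4.8 × 0.9 = -4.32°C → T = 17.32°C
Environment:
  900 → 2200 m (environment, 8.5°C/km): ΔT = -8.5 × 1.3 = -11.05°C → T = 14.55°C
T_parcel − T_env = 17.32 − 14.55 = +2.77°C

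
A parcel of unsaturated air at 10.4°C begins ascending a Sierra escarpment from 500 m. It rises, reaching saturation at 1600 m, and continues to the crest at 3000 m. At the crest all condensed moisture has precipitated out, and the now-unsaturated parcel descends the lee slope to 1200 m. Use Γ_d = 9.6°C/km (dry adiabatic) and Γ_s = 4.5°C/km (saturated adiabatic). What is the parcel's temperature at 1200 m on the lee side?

500 → 1600 m (dry, 9.6°C/km): ΔT = -9.6 × 1.1 = -10.56°C → T = -0.16°C
1600 → 3000 m (saturated, 4.5°C/km): ΔT = -4.5 × 1.4 = -6.3°C → T = -6.46°C
3000 → 1200 m (dry descent, 9.6°C/km): ΔT = +9.6 × 1.8 = +17.28°C → T = 10.82°C

10.82°C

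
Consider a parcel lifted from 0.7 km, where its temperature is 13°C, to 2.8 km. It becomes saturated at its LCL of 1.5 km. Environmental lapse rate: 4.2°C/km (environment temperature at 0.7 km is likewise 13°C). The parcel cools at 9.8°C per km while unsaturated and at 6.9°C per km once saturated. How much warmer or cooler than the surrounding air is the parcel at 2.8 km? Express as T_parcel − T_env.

Parcel:
  700 → 1500 m (dry, 9.8°C/km): ΔT = -9.8 × 0.8 = -7.84°C → T = 5.16°C
  1500 → 2800 m (saturated, 6.9°C/km): ΔT = -6.9 × 1.3 = -8.97°C → T = -3.81°C
Environment:
  700 → 2800 m (environment, 4.2°C/km): ΔT = -4.2 × 2.1 = -8.82°C → T = 4.18°C
T_parcel − T_env = -3.81 − 4.18 = -7.99°C

-7.99°C (parcel cooler than environment)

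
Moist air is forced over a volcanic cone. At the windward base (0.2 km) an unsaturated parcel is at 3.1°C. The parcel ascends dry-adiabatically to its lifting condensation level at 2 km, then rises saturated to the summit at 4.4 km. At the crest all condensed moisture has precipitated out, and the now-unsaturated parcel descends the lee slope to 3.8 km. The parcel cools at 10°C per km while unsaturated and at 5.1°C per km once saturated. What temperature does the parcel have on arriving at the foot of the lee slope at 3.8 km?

200–2000 m, dry: Δz = 1.8 km ⇒ ΔT = -18°C; T = -14.9°C
2000–4400 m, saturated: Δz = 2.4 km ⇒ ΔT = -12.24°C; T = -27.14°C
4400–3800 m, dry descent: Δz = 0.6 km ⇒ ΔT = +6°C; T = -21.14°C

-21.14°C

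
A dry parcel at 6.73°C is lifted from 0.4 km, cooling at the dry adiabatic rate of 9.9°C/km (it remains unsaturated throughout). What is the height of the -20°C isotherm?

Height above start = (6.73 − (-20)) / 9.9 = 2.7 km
Altitude = 400 m + 2700 m = 3100 m

3.1 km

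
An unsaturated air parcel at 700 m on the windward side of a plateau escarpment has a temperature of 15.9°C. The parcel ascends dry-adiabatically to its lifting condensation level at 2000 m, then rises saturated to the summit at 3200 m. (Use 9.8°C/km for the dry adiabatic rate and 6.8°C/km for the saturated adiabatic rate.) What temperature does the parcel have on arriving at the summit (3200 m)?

Dry to 2000 m: -9.8 × 1.3 km = -12.74°C, so T = 3.16°C.
Saturated to 3200 m: -6.8 × 1.2 km = -8.16°C, so T = -5°C.

-5°C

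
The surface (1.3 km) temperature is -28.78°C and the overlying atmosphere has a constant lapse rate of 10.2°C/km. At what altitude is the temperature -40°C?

2.4 km

Height above start = (-28.78 − (-40)) / 10.2 = 1.1 km
Altitude = 1300 m + 1100 m = 2400 m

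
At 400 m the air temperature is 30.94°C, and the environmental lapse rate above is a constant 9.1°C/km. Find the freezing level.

Height above start = (30.94 − 0) / 9.1 = 3.4 km
Altitude = 400 m + 3400 m = 3800 m

3800 m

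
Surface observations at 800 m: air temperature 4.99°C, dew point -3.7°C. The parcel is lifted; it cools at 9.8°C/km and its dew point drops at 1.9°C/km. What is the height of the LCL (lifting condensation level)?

T and T_d converge at 9.8 − 1.9 = 7.9°C per km
Height above start = (4.99 − (-3.7)) / 7.9 = 1.1 km
LCL altitude = 800 m + 1100 m = 1900 m

1900 m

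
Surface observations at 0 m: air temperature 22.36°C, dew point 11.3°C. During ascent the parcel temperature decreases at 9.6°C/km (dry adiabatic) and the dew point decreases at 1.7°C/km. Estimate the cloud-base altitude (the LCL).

1400 m

T and T_d converge at 9.6 − 1.7 = 7.9°C per km
Height above start = (22.36 − 11.3) / 7.9 = 1.4 km
LCL altitude = 0 m + 1400 m = 1400 m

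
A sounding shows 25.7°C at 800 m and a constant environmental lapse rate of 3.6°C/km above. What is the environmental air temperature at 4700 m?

11.66°C

800–4700 m, environmental: Δz = 3.9 km ⇒ ΔT = -14.04°C; T = 11.66°C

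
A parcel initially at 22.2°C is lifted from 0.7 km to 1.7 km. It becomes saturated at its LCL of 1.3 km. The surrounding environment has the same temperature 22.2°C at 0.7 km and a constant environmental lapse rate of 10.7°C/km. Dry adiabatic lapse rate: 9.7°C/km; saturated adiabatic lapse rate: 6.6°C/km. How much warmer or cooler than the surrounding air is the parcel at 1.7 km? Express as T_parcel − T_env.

+2.24°C (parcel warmer than environment)

Parcel:
  Dry to 1300 m: -9.7 × 0.6 km = -5.82°C, so T = 16.38°C.
  Saturated to 1700 m: -6.6 × 0.4 km = -2.64°C, so T = 13.74°C.
Environment:
  Environment to 1700 m: -10.7 × 1 km = -10.7°C, so T = 11.5°C.
T_parcel − T_env = 13.74 − 11.5 = +2.24°C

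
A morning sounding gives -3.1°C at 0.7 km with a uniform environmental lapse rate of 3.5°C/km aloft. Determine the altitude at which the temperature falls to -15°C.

4.1 km

Height above start = (-3.1 − (-15)) / 3.5 = 3.4 km
Altitude = 700 m + 3400 m = 4100 m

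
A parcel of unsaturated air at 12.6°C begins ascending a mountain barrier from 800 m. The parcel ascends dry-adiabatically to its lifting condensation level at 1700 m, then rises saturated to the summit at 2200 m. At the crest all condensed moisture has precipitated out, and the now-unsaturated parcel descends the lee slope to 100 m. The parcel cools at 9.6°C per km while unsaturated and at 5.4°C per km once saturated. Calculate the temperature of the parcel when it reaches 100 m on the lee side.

21.42°C

800–1700 m, dry: Δz = 0.9 km ⇒ ΔT = -8.64°C; T = 3.96°C
1700–2200 m, saturated: Δz = 0.5 km ⇒ ΔT = -2.7°C; T = 1.26°C
2200–100 m, dry descent: Δz = 2.1 km ⇒ ΔT = +20.16°C; T = 21.42°C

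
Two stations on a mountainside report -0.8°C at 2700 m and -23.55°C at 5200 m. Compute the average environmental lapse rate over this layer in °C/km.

9.1°C/km

Γ = −ΔT/Δz = (-0.8 − (-23.55)) / (5200 − 2700) m
  = 22.75°C / 2.5 km = 9.1°C/km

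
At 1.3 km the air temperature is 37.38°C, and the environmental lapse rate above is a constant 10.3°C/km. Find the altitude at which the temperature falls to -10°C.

5.9 km

Height above start = (37.38 − (-10)) / 10.3 = 4.6 km
Altitude = 1300 m + 4600 m = 5900 m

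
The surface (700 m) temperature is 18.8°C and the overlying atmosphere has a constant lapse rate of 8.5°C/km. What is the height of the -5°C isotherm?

3500 m

Height above start = (18.8 − (-5)) / 8.5 = 2.8 km
Altitude = 700 m + 2800 m = 3500 m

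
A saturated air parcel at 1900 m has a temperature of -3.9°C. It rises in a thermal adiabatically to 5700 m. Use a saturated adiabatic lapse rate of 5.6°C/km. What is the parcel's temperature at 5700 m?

-25.18°C

From 1900 m to 5700 m (saturated adiabatic): cools by 5.6 × 3.8 = 21.28°C, giving -25.18°C.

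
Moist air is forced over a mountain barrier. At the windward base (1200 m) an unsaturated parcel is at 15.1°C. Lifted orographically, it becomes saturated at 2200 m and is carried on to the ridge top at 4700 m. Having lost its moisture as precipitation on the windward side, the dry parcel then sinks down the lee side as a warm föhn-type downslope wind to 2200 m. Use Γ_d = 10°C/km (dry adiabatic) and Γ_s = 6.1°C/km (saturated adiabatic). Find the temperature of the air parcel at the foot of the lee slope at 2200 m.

From 1200 m to 2200 m (dry): cools by 10 × 1 = 10°C, giving 5.1°C.
From 2200 m to 4700 m (saturated): cools by 6.1 × 2.5 = 15.25°C, giving -10.15°C.
From 4700 m to 2200 m (dry descent): warms by 10 × 2.5 = 25°C, giving 14.85°C.

14.85°C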